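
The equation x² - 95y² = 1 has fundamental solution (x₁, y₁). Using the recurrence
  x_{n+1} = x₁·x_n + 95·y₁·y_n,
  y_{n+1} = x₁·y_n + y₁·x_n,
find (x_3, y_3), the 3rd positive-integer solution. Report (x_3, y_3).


Step 1: Find the fundamental solution (x₁, y₁) of x² - 95y² = 1.
  Expand √95 as a continued fraction. a₀ = ⌊√95⌋ = 9; iterate m_{k+1} = d_k·a_k − m_k, d_{k+1} = (95 − m_{k+1}²)/d_k, a_{k+1} = ⌊(a₀ + m_{k+1})/d_{k+1}⌋ (starting m₀ = 0, d₀ = 1), with convergents p_k = a_k·p_{k-1} + p_{k-2}, q_k = a_k·q_{k-1} + q_{k-2} (p₋₁ = 1, q₋₁ = 0):
  k = 0: a₀ = 9; p₀/q₀ = 9/1; p₀² − 95·q₀² = 81 − 95 = -14.
  k = 1: m = 9, d = 14, a = ⌊(9 + 9)/14⌋ = 1; p/q = (1·9 + 1)/(1·1 + 0) = 10/1; p² − 95·q² = 100 − 95 = 5.
  k = 2: m = 5, d = 5, a = ⌊(9 + 5)/5⌋ = 2; p/q = (2·10 + 9)/(2·1 + 1) = 29/3; p² − 95·q² = 841 − 855 = -14.
  k = 3: m = 5, d = 14, a = ⌊(9 + 5)/14⌋ = 1; p/q = (1·29 + 10)/(1·3 + 1) = 39/4; p² − 95·q² = 1521 − 1520 = 1.
  The first convergent with p² − 95·q² = 1 gives the fundamental solution (x₁, y₁) = (39, 4).
Step 2: Apply the recurrence (x_{n+1}, y_{n+1}) = (x₁x_n + 95y₁y_n, x₁y_n + y₁x_n) repeatedly.
  From (x_1, y_1) = (39, 4): x_2 = 39·39 + 95·4·4 = 3041; y_2 = 39·4 + 4·39 = 312.
  From (x_2, y_2) = (3041, 312): x_3 = 39·3041 + 95·4·312 = 237159; y_3 = 39·312 + 4·3041 = 24332.
Step 3: Verify x_3² - 95·y_3² = 56244391281 - 56244391280 = 1 (should be 1). ✓

(x_1, y_1) = (39, 4); (x_3, y_3) = (237159, 24332).


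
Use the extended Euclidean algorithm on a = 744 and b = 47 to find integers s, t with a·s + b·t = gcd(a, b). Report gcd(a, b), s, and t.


Euclidean algorithm on (744, 47) — divide until remainder is 0:
  744 = 15 · 47 + 39
  47 = 1 · 39 + 8
  39 = 4 · 8 + 7
  8 = 1 · 7 + 1
  7 = 7 · 1 + 0
gcd(744, 47) = 1.
Track Bezout coefficients alongside the remainders: start with r₀ = 744 = a·1 + b·0 (s = 1, t = 0) and r₁ = 47 = a·0 + b·1 (s = 0, t = 1); each new remainder r_{k+1} = r_{k-1} − q_k·r_k inherits s_{k+1} = s_{k-1} − q_k·s_k, t_{k+1} = t_{k-1} − q_k·t_k, so r_k = a·s_k + b·t_k at every step:
  q = 15: r = 39, s = 1 − 15·0 = 1, t = 0 − 15·1 = -15  (check: 744·1 + 47·(-15) = 39)
  q = 1: r = 8, s = 0 − 1·1 = -1, t = 1 − 1·(-15) = 16  (check: 744·(-1) + 47·16 = 8)
  q = 4: r = 7, s = 1 − 4·(-1) = 5, t = -15 − 4·16 = -79  (check: 744·5 + 47·(-79) = 7)
  q = 1: r = 1, s = -1 − 1·5 = -6, t = 16 − 1·(-79) = 95  (check: 744·(-6) + 47·95 = 1)
The row with r = 1 (the gcd) gives the Bezout coefficients s = -6, t = 95.
Result: 744 · (-6) + 47 · (95) = 1.

gcd(744, 47) = 1; s = -6, t = 95 (check: 744·(-6) + 47·95 = 1).


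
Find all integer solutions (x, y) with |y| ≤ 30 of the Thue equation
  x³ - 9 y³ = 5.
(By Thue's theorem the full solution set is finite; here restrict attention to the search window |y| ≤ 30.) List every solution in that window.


The equation is x³ - 9y³ = 5. For fixed y, x³ = 9·y³ + 5, so a solution requires the RHS to be a perfect cube.
Strategy: iterate y from -30 to 30, compute RHS = 9·y³ + 5, and check whether it is a (positive or negative) perfect cube.
Check small values of y:
  y = 0: RHS = 5 is not a perfect cube.
  y = 1: RHS = 14 is not a perfect cube.
  y = -1: RHS = -4 is not a perfect cube.
  y = 2: RHS = 77 is not a perfect cube.
  y = -2: RHS = -67 is not a perfect cube.
  y = 3: RHS = 248 is not a perfect cube.
  y = -3: RHS = -238 is not a perfect cube.
Continuing the search up to |y| = 30 finds no solutions either.
No (x, y) in the scanned range satisfies the equation.

No integer solutions with |y| ≤ 30.


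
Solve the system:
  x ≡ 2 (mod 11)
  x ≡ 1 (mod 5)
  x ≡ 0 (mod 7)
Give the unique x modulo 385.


Moduli 11, 5, 7 are pairwise coprime; by CRT there is a unique solution modulo M = 11 · 5 · 7 = 385.
Solve pairwise, accumulating the modulus:
  Start with x ≡ 2 (mod 11).
  Combine with x ≡ 1 (mod 5): since gcd(11, 5) = 1, we get a unique residue mod 55.
    Write x = 2 + 11·t and substitute into x ≡ 1 (mod 5): 11·t ≡ 1 − 2 = -1 (mod 5).
    Reduce coefficients mod 5: 1·t ≡ 4 (mod 5).
    So t ≡ 4 (mod 5).
    Then x = 2 + 11·4 = 46, valid modulo lcm(11, 5) = 55: x ≡ 46 (mod 55).
  Combine with x ≡ 0 (mod 7): since gcd(55, 7) = 1, we get a unique residue mod 385.
    Write x = 46 + 55·t and substitute into x ≡ 0 (mod 7): 55·t ≡ 0 − 46 = -46 (mod 7).
    Reduce coefficients mod 7: 6·t ≡ 3 (mod 7).
    The inverse of 6 mod 7 is 6 (since 6·6 = 36 = 5·7 + 1), so t ≡ 6·3 = 18 ≡ 4 (mod 7).
    Then x = 46 + 55·4 = 266, valid modulo lcm(55, 7) = 385: x ≡ 266 (mod 385).
Verify: 266 mod 11 = 2 ✓, 266 mod 5 = 1 ✓, 266 mod 7 = 0 ✓.

x ≡ 266 (mod 385).


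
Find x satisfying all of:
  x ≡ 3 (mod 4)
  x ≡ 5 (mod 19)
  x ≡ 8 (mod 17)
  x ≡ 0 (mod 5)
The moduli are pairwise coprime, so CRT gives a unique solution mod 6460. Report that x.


Product of moduli M = 4 · 19 · 17 · 5 = 6460.
Merge one congruence at a time:
  Start: x ≡ 3 (mod 4).
  Combine with x ≡ 5 (mod 19); new modulus lcm = 76.
    Write x = 3 + 4·t and substitute into x ≡ 5 (mod 19): 4·t ≡ 5 − 3 = 2 (mod 19).
    The inverse of 4 mod 19 is 5 (since 4·5 = 20 = 1·19 + 1), so t ≡ 5·2 = 10 ≡ 10 (mod 19).
    Then x = 3 + 4·10 = 43, valid modulo lcm(4, 19) = 76: x ≡ 43 (mod 76).
  Combine with x ≡ 8 (mod 17); new modulus lcm = 1292.
    Write x = 43 + 76·t and substitute into x ≡ 8 (mod 17): 76·t ≡ 8 − 43 = -35 (mod 17).
    Reduce coefficients mod 17: 8·t ≡ 16 (mod 17).
    The inverse of 8 mod 17 is 15 (since 8·15 = 120 = 7·17 + 1), so t ≡ 15·16 = 240 ≡ 2 (mod 17).
    Then x = 43 + 76·2 = 195, valid modulo lcm(76, 17) = 1292: x ≡ 195 (mod 1292).
  Combine with x ≡ 0 (mod 5); new modulus lcm = 6460.
    Write x = 195 + 1292·t and substitute into x ≡ 0 (mod 5): 1292·t ≡ 0 − 195 = -195 (mod 5).
    Reduce coefficients mod 5: 2·t ≡ 0 (mod 5).
    The inverse of 2 mod 5 is 3 (since 2·3 = 6 = 1·5 + 1), so t ≡ 3·0 = 0 ≡ 0 (mod 5).
    Then x = 195 + 1292·0 = 195, valid modulo lcm(1292, 5) = 6460: x ≡ 195 (mod 6460).
Verify against each original: 195 mod 4 = 3, 195 mod 19 = 5, 195 mod 17 = 8, 195 mod 5 = 0.

x ≡ 195 (mod 6460).


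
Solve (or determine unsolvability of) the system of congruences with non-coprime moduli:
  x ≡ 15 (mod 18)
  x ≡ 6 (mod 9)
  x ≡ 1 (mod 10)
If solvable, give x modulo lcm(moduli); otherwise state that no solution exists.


Moduli 18, 9, 10 are not pairwise coprime, so CRT works modulo lcm(m_i) when all pairwise compatibility conditions hold.
Pairwise compatibility: gcd(m_i, m_j) must divide a_i - a_j for every pair.
Merge one congruence at a time:
  Start: x ≡ 15 (mod 18).
  Combine with x ≡ 6 (mod 9): gcd(18, 9) = 9; 6 - 15 = -9, which IS divisible by 9, so compatible.
    Write x = 15 + 18·t and substitute into x ≡ 6 (mod 9): 18·t ≡ 6 − 15 = -9 (mod 9).
    Divide the congruence (and modulus) by g = 9: 2·t ≡ -1 (mod 1).
    Modulo 1 every t works; take t = 0.
    Then x = 15 + 18·0 = 15, valid modulo lcm(18, 9) = 18: x ≡ 15 (mod 18).
  Combine with x ≡ 1 (mod 10): gcd(18, 10) = 2; 1 - 15 = -14, which IS divisible by 2, so compatible.
    Write x = 15 + 18·t and substitute into x ≡ 1 (mod 10): 18·t ≡ 1 − 15 = -14 (mod 10).
    Divide the congruence (and modulus) by g = 2: 9·t ≡ -7 (mod 5).
    Reduce coefficients mod 5: 4·t ≡ 3 (mod 5).
    The inverse of 4 mod 5 is 4 (since 4·4 = 16 = 3·5 + 1), so t ≡ 4·3 = 12 ≡ 2 (mod 5).
    Then x = 15 + 18·2 = 51, valid modulo lcm(18, 10) = 90: x ≡ 51 (mod 90).
Verify: 51 mod 18 = 15, 51 mod 9 = 6, 51 mod 10 = 1.

x ≡ 51 (mod 90).


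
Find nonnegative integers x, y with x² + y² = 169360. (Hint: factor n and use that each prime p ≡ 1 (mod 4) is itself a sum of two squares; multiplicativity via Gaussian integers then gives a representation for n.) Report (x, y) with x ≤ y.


Step 1: Factor n = 169360 = 2^4 · 5 · 29 · 73.
Step 2: Check the mod-4 condition on each prime factor: 2 = 2 (special); 5 ≡ 1 (mod 4), exponent 1; 29 ≡ 1 (mod 4), exponent 1; 73 ≡ 1 (mod 4), exponent 1.
All primes ≡ 3 (mod 4) appear to even exponent (or don't appear), so by the two-squares theorem n IS expressible as a sum of two squares.
Step 3: Build a representation. Group n = k² · m with k = 4 and m = 5 · 29 · 73 = 10585 (a product of primes ≡ 1 (mod 4)); a representation of m scales to one of n via (k·x)² + (k·y)² = k²(x² + y²). Each prime p ≡ 1 (mod 4) is itself a sum of two squares; find a² by testing p − a² for a perfect square:
  5: 5 − 1² = 4 = 2² ⇒ 5 = 1² + 2².
  29: 29 − 1² = 28, 29 − 2² = 25 = 5² ⇒ 29 = 2² + 5².
  73: 73 − 1² = 72, 73 − 2² = 69, 73 − 3² = 64 = 8² ⇒ 73 = 3² + 8².
  Combine using the Brahmagupta–Fibonacci identity (a² + b²)(c² + d²) = (ac − bd)² + (ad + bc)² = (ac + bd)² + (ad − bc)²:
  5 · 29 = 145: from (1² + 2²)(2² + 5²), take (1·2 − 2·5, 1·5 + 2·2) = (2 − 10, 5 + 4) = (-8, 9); dropping signs (only squares matter) gives (8, 9); check 8² + 9² = 64 + 81 = 145 ✓.
  145 · 73 = 10585: from (8² + 9²)(3² + 8²), take (8·3 − 9·8, 8·8 + 9·3) = (24 − 72, 64 + 27) = (-48, 91); dropping signs (only squares matter) gives (48, 91); check 48² + 91² = 2304 + 8281 = 10585 ✓.
  Scale by k = 4: (4·48, 4·91) = (192, 364).
Step 4: Order so x ≤ y and verify: 192² + 364² = 36864 + 132496 = 169360 = n. ✓

n = 169360 = 192² + 364² (one valid representation with x ≤ y).


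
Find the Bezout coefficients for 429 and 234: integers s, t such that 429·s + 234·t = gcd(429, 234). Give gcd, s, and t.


Euclidean algorithm on (429, 234) — divide until remainder is 0:
  429 = 1 · 234 + 195
  234 = 1 · 195 + 39
  195 = 5 · 39 + 0
gcd(429, 234) = 39.
Track Bezout coefficients alongside the remainders: start with r₀ = 429 = a·1 + b·0 (s = 1, t = 0) and r₁ = 234 = a·0 + b·1 (s = 0, t = 1); each new remainder r_{k+1} = r_{k-1} − q_k·r_k inherits s_{k+1} = s_{k-1} − q_k·s_k, t_{k+1} = t_{k-1} − q_k·t_k, so r_k = a·s_k + b·t_k at every step:
  q = 1: r = 195, s = 1 − 1·0 = 1, t = 0 − 1·1 = -1  (check: 429·1 + 234·(-1) = 195)
  q = 1: r = 39, s = 0 − 1·1 = -1, t = 1 − 1·(-1) = 2  (check: 429·(-1) + 234·2 = 39)
The row with r = 39 (the gcd) gives the Bezout coefficients s = -1, t = 2.
Result: 429 · (-1) + 234 · (2) = 39.

gcd(429, 234) = 39; s = -1, t = 2 (check: 429·(-1) + 234·2 = 39).


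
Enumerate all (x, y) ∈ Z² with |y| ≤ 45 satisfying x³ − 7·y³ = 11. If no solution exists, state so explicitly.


The equation is x³ - 7y³ = 11. For fixed y, x³ = 7·y³ + 11, so a solution requires the RHS to be a perfect cube.
Strategy: iterate y from -45 to 45, compute RHS = 7·y³ + 11, and check whether it is a (positive or negative) perfect cube.
Check small values of y:
  y = 0: RHS = 11 is not a perfect cube.
  y = 1: RHS = 18 is not a perfect cube.
  y = -1: RHS = 4 is not a perfect cube.
  y = 2: RHS = 67 is not a perfect cube.
  y = -2: RHS = -45 is not a perfect cube.
  y = 3: RHS = 200 is not a perfect cube.
  y = -3: RHS = -178 is not a perfect cube.
Continuing the search up to |y| = 45 finds no solutions either.
No (x, y) in the scanned range satisfies the equation.

No integer solutions with |y| ≤ 45.


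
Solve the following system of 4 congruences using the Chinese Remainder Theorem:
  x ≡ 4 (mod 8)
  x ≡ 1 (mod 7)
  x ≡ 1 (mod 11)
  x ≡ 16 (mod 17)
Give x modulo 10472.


Product of moduli M = 8 · 7 · 11 · 17 = 10472.
Merge one congruence at a time:
  Start: x ≡ 4 (mod 8).
  Combine with x ≡ 1 (mod 7); new modulus lcm = 56.
    Write x = 4 + 8·t and substitute into x ≡ 1 (mod 7): 8·t ≡ 1 − 4 = -3 (mod 7).
    Reduce coefficients mod 7: 1·t ≡ 4 (mod 7).
    So t ≡ 4 (mod 7).
    Then x = 4 + 8·4 = 36, valid modulo lcm(8, 7) = 56: x ≡ 36 (mod 56).
  Combine with x ≡ 1 (mod 11); new modulus lcm = 616.
    Write x = 36 + 56·t and substitute into x ≡ 1 (mod 11): 56·t ≡ 1 − 36 = -35 (mod 11).
    Reduce coefficients mod 11: 1·t ≡ 9 (mod 11).
    So t ≡ 9 (mod 11).
    Then x = 36 + 56·9 = 540, valid modulo lcm(56, 11) = 616: x ≡ 540 (mod 616).
  Combine with x ≡ 16 (mod 17); new modulus lcm = 10472.
    Write x = 540 + 616·t and substitute into x ≡ 16 (mod 17): 616·t ≡ 16 − 540 = -524 (mod 17).
    Reduce coefficients mod 17: 4·t ≡ 3 (mod 17).
    The inverse of 4 mod 17 is 13 (since 4·13 = 52 = 3·17 + 1), so t ≡ 13·3 = 39 ≡ 5 (mod 17).
    Then x = 540 + 616·5 = 3620, valid modulo lcm(616, 17) = 10472: x ≡ 3620 (mod 10472).
Verify against each original: 3620 mod 8 = 4, 3620 mod 7 = 1, 3620 mod 11 = 1, 3620 mod 17 = 16.

x ≡ 3620 (mod 10472).


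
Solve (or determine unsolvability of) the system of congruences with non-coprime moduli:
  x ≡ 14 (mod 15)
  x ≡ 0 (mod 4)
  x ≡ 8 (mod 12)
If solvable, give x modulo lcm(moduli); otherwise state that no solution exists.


Moduli 15, 4, 12 are not pairwise coprime, so CRT works modulo lcm(m_i) when all pairwise compatibility conditions hold.
Pairwise compatibility: gcd(m_i, m_j) must divide a_i - a_j for every pair.
Merge one congruence at a time:
  Start: x ≡ 14 (mod 15).
  Combine with x ≡ 0 (mod 4): gcd(15, 4) = 1; 0 - 14 = -14, which IS divisible by 1, so compatible.
    Write x = 14 + 15·t and substitute into x ≡ 0 (mod 4): 15·t ≡ 0 − 14 = -14 (mod 4).
    Reduce coefficients mod 4: 3·t ≡ 2 (mod 4).
    The inverse of 3 mod 4 is 3 (since 3·3 = 9 = 2·4 + 1), so t ≡ 3·2 = 6 ≡ 2 (mod 4).
    Then x = 14 + 15·2 = 44, valid modulo lcm(15, 4) = 60: x ≡ 44 (mod 60).
  Combine with x ≡ 8 (mod 12): gcd(60, 12) = 12; 8 - 44 = -36, which IS divisible by 12, so compatible.
    Write x = 44 + 60·t and substitute into x ≡ 8 (mod 12): 60·t ≡ 8 − 44 = -36 (mod 12).
    Divide the congruence (and modulus) by g = 12: 5·t ≡ -3 (mod 1).
    Modulo 1 every t works; take t = 0.
    Then x = 44 + 60·0 = 44, valid modulo lcm(60, 12) = 60: x ≡ 44 (mod 60).
Verify: 44 mod 15 = 14, 44 mod 4 = 0, 44 mod 12 = 8.

x ≡ 44 (mod 60).


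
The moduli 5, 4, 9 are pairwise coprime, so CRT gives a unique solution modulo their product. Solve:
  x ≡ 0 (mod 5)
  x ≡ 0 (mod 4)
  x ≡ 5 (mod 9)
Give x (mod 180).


Moduli 5, 4, 9 are pairwise coprime; by CRT there is a unique solution modulo M = 5 · 4 · 9 = 180.
Solve pairwise, accumulating the modulus:
  Start with x ≡ 0 (mod 5).
  Combine with x ≡ 0 (mod 4): since gcd(5, 4) = 1, we get a unique residue mod 20.
    Write x = 0 + 5·t and substitute into x ≡ 0 (mod 4): 5·t ≡ 0 − 0 = 0 (mod 4).
    Reduce coefficients mod 4: 1·t ≡ 0 (mod 4).
    So t ≡ 0 (mod 4).
    Then x = 0 + 5·0 = 0, valid modulo lcm(5, 4) = 20: x ≡ 0 (mod 20).
  Combine with x ≡ 5 (mod 9): since gcd(20, 9) = 1, we get a unique residue mod 180.
    Write x = 0 + 20·t and substitute into x ≡ 5 (mod 9): 20·t ≡ 5 − 0 = 5 (mod 9).
    Reduce coefficients mod 9: 2·t ≡ 5 (mod 9).
    The inverse of 2 mod 9 is 5 (since 2·5 = 10 = 1·9 + 1), so t ≡ 5·5 = 25 ≡ 7 (mod 9).
    Then x = 0 + 20·7 = 140, valid modulo lcm(20, 9) = 180: x ≡ 140 (mod 180).
Verify: 140 mod 5 = 0 ✓, 140 mod 4 = 0 ✓, 140 mod 9 = 5 ✓.

x ≡ 140 (mod 180).


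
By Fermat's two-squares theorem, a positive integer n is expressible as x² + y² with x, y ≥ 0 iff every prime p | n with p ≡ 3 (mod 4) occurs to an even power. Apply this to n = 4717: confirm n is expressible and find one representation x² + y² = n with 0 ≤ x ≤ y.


Step 1: Factor n = 4717 = 53 · 89.
Step 2: Check the mod-4 condition on each prime factor: 53 ≡ 1 (mod 4), exponent 1; 89 ≡ 1 (mod 4), exponent 1.
All primes ≡ 3 (mod 4) appear to even exponent (or don't appear), so by the two-squares theorem n IS expressible as a sum of two squares.
Step 3: Build a representation. Here n = 53 · 89 is a product of primes ≡ 1 (mod 4). Each prime p ≡ 1 (mod 4) is itself a sum of two squares; find a² by testing p − a² for a perfect square:
  53: 53 − 1² = 52, 53 − 2² = 49 = 7² ⇒ 53 = 2² + 7².
  89: 89 − 1² = 88, 89 − 2² = 85, 89 − 3² = 80, 89 − 4² = 73, 89 − 5² = 64 = 8² ⇒ 89 = 5² + 8².
  Combine using the Brahmagupta–Fibonacci identity (a² + b²)(c² + d²) = (ac − bd)² + (ad + bc)² = (ac + bd)² + (ad − bc)²:
  53 · 89 = 4717: from (2² + 7²)(5² + 8²), take (2·5 − 7·8, 2·8 + 7·5) = (10 − 56, 16 + 35) = (-46, 51); dropping signs (only squares matter) gives (46, 51); check 46² + 51² = 2116 + 2601 = 4717 ✓.
Step 4: Order so x ≤ y and verify: 46² + 51² = 2116 + 2601 = 4717 = n. ✓

n = 4717 = 46² + 51² (one valid representation with x ≤ y).


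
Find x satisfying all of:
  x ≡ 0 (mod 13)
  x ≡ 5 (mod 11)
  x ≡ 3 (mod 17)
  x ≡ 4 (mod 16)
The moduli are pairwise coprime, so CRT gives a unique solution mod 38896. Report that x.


Product of moduli M = 13 · 11 · 17 · 16 = 38896.
Merge one congruence at a time:
  Start: x ≡ 0 (mod 13).
  Combine with x ≡ 5 (mod 11); new modulus lcm = 143.
    Write x = 0 + 13·t and substitute into x ≡ 5 (mod 11): 13·t ≡ 5 − 0 = 5 (mod 11).
    Reduce coefficients mod 11: 2·t ≡ 5 (mod 11).
    The inverse of 2 mod 11 is 6 (since 2·6 = 12 = 1·11 + 1), so t ≡ 6·5 = 30 ≡ 8 (mod 11).
    Then x = 0 + 13·8 = 104, valid modulo lcm(13, 11) = 143: x ≡ 104 (mod 143).
  Combine with x ≡ 3 (mod 17); new modulus lcm = 2431.
    Write x = 104 + 143·t and substitute into x ≡ 3 (mod 17): 143·t ≡ 3 − 104 = -101 (mod 17).
    Reduce coefficients mod 17: 7·t ≡ 1 (mod 17).
    The inverse of 7 mod 17 is 5 (since 7·5 = 35 = 2·17 + 1), so t ≡ 5·1 = 5 ≡ 5 (mod 17).
    Then x = 104 + 143·5 = 819, valid modulo lcm(143, 17) = 2431: x ≡ 819 (mod 2431).
  Combine with x ≡ 4 (mod 16); new modulus lcm = 38896.
    Write x = 819 + 2431·t and substitute into x ≡ 4 (mod 16): 2431·t ≡ 4 − 819 = -815 (mod 16).
    Reduce coefficients mod 16: 15·t ≡ 1 (mod 16).
    The inverse of 15 mod 16 is 15 (since 15·15 = 225 = 14·16 + 1), so t ≡ 15·1 = 15 ≡ 15 (mod 16).
    Then x = 819 + 2431·15 = 37284, valid modulo lcm(2431, 16) = 38896: x ≡ 37284 (mod 38896).
Verify against each original: 37284 mod 13 = 0, 37284 mod 11 = 5, 37284 mod 17 = 3, 37284 mod 16 = 4.

x ≡ 37284 (mod 38896).


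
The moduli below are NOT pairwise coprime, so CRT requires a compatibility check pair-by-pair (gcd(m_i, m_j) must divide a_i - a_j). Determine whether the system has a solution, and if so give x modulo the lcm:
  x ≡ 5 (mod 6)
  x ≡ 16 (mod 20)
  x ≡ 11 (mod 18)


Moduli 6, 20, 18 are not pairwise coprime, so CRT works modulo lcm(m_i) when all pairwise compatibility conditions hold.
Pairwise compatibility: gcd(m_i, m_j) must divide a_i - a_j for every pair.
Merge one congruence at a time:
  Start: x ≡ 5 (mod 6).
  Combine with x ≡ 16 (mod 20): gcd(6, 20) = 2, and 16 - 5 = 11 is NOT divisible by 2.
    ⇒ system is inconsistent (no integer solution).

No solution (the system is inconsistent).


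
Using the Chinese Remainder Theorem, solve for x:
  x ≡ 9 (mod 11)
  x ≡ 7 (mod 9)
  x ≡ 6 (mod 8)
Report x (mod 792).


Moduli 11, 9, 8 are pairwise coprime; by CRT there is a unique solution modulo M = 11 · 9 · 8 = 792.
Solve pairwise, accumulating the modulus:
  Start with x ≡ 9 (mod 11).
  Combine with x ≡ 7 (mod 9): since gcd(11, 9) = 1, we get a unique residue mod 99.
    Write x = 9 + 11·t and substitute into x ≡ 7 (mod 9): 11·t ≡ 7 − 9 = -2 (mod 9).
    Reduce coefficients mod 9: 2·t ≡ 7 (mod 9).
    The inverse of 2 mod 9 is 5 (since 2·5 = 10 = 1·9 + 1), so t ≡ 5·7 = 35 ≡ 8 (mod 9).
    Then x = 9 + 11·8 = 97, valid modulo lcm(11, 9) = 99: x ≡ 97 (mod 99).
  Combine with x ≡ 6 (mod 8): since gcd(99, 8) = 1, we get a unique residue mod 792.
    Write x = 97 + 99·t and substitute into x ≡ 6 (mod 8): 99·t ≡ 6 − 97 = -91 (mod 8).
    Reduce coefficients mod 8: 3·t ≡ 5 (mod 8).
    The inverse of 3 mod 8 is 3 (since 3·3 = 9 = 1·8 + 1), so t ≡ 3·5 = 15 ≡ 7 (mod 8).
    Then x = 97 + 99·7 = 790, valid modulo lcm(99, 8) = 792: x ≡ 790 (mod 792).
Verify: 790 mod 11 = 9 ✓, 790 mod 9 = 7 ✓, 790 mod 8 = 6 ✓.

x ≡ 790 (mod 792).


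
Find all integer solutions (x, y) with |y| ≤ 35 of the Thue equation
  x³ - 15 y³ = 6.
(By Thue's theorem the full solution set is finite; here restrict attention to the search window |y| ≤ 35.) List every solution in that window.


The equation is x³ - 15y³ = 6. For fixed y, x³ = 15·y³ + 6, so a solution requires the RHS to be a perfect cube.
Strategy: iterate y from -35 to 35, compute RHS = 15·y³ + 6, and check whether it is a (positive or negative) perfect cube.
Check small values of y:
  y = 0: RHS = 6 is not a perfect cube.
  y = 1: RHS = 21 is not a perfect cube.
  y = -1: RHS = -9 is not a perfect cube.
  y = 2: RHS = 126 is not a perfect cube.
  y = -2: RHS = -114 is not a perfect cube.
  y = 3: RHS = 411 is not a perfect cube.
  y = -3: RHS = -399 is not a perfect cube.
Continuing the search up to |y| = 35 finds no solutions either.
No (x, y) in the scanned range satisfies the equation.

No integer solutions with |y| ≤ 35.


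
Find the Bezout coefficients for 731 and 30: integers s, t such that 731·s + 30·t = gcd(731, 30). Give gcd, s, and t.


Euclidean algorithm on (731, 30) — divide until remainder is 0:
  731 = 24 · 30 + 11
  30 = 2 · 11 + 8
  11 = 1 · 8 + 3
  8 = 2 · 3 + 2
  3 = 1 · 2 + 1
  2 = 2 · 1 + 0
gcd(731, 30) = 1.
Track Bezout coefficients alongside the remainders: start with r₀ = 731 = a·1 + b·0 (s = 1, t = 0) and r₁ = 30 = a·0 + b·1 (s = 0, t = 1); each new remainder r_{k+1} = r_{k-1} − q_k·r_k inherits s_{k+1} = s_{k-1} − q_k·s_k, t_{k+1} = t_{k-1} − q_k·t_k, so r_k = a·s_k + b·t_k at every step:
  q = 24: r = 11, s = 1 − 24·0 = 1, t = 0 − 24·1 = -24  (check: 731·1 + 30·(-24) = 11)
  q = 2: r = 8, s = 0 − 2·1 = -2, t = 1 − 2·(-24) = 49  (check: 731·(-2) + 30·49 = 8)
  q = 1: r = 3, s = 1 − 1·(-2) = 3, t = -24 − 1·49 = -73  (check: 731·3 + 30·(-73) = 3)
  q = 2: r = 2, s = -2 − 2·3 = -8, t = 49 − 2·(-73) = 195  (check: 731·(-8) + 30·195 = 2)
  q = 1: r = 1, s = 3 − 1·(-8) = 11, t = -73 − 1·195 = -268  (check: 731·11 + 30·(-268) = 1)
The row with r = 1 (the gcd) gives the Bezout coefficients s = 11, t = -268.
Result: 731 · (11) + 30 · (-268) = 1.

gcd(731, 30) = 1; s = 11, t = -268 (check: 731·11 + 30·(-268) = 1).


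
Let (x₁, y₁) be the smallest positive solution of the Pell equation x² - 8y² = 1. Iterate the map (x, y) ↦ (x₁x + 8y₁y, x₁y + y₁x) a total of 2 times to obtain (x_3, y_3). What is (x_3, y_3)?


Step 1: Find the fundamental solution (x₁, y₁) of x² - 8y² = 1.
  Expand √8 as a continued fraction. a₀ = ⌊√8⌋ = 2; iterate m_{k+1} = d_k·a_k − m_k, d_{k+1} = (8 − m_{k+1}²)/d_k, a_{k+1} = ⌊(a₀ + m_{k+1})/d_{k+1}⌋ (starting m₀ = 0, d₀ = 1), with convergents p_k = a_k·p_{k-1} + p_{k-2}, q_k = a_k·q_{k-1} + q_{k-2} (p₋₁ = 1, q₋₁ = 0):
  k = 0: a₀ = 2; p₀/q₀ = 2/1; p₀² − 8·q₀² = 4 − 8 = -4.
  k = 1: m = 2, d = 4, a = ⌊(2 + 2)/4⌋ = 1; p/q = (1·2 + 1)/(1·1 + 0) = 3/1; p² − 8·q² = 9 − 8 = 1.
  The first convergent with p² − 8·q² = 1 gives the fundamental solution (x₁, y₁) = (3, 1).
Step 2: Apply the recurrence (x_{n+1}, y_{n+1}) = (x₁x_n + 8y₁y_n, x₁y_n + y₁x_n) repeatedly.
  From (x_1, y_1) = (3, 1): x_2 = 3·3 + 8·1·1 = 17; y_2 = 3·1 + 1·3 = 6.
  From (x_2, y_2) = (17, 6): x_3 = 3·17 + 8·1·6 = 99; y_3 = 3·6 + 1·17 = 35.
Step 3: Verify x_3² - 8·y_3² = 9801 - 9800 = 1 (should be 1). ✓

(x_1, y_1) = (3, 1); (x_3, y_3) = (99, 35).


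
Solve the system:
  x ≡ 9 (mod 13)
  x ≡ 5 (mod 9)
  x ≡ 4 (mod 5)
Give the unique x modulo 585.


Moduli 13, 9, 5 are pairwise coprime; by CRT there is a unique solution modulo M = 13 · 9 · 5 = 585.
Solve pairwise, accumulating the modulus:
  Start with x ≡ 9 (mod 13).
  Combine with x ≡ 5 (mod 9): since gcd(13, 9) = 1, we get a unique residue mod 117.
    Write x = 9 + 13·t and substitute into x ≡ 5 (mod 9): 13·t ≡ 5 − 9 = -4 (mod 9).
    Reduce coefficients mod 9: 4·t ≡ 5 (mod 9).
    The inverse of 4 mod 9 is 7 (since 4·7 = 28 = 3·9 + 1), so t ≡ 7·5 = 35 ≡ 8 (mod 9).
    Then x = 9 + 13·8 = 113, valid modulo lcm(13, 9) = 117: x ≡ 113 (mod 117).
  Combine with x ≡ 4 (mod 5): since gcd(117, 5) = 1, we get a unique residue mod 585.
    Write x = 113 + 117·t and substitute into x ≡ 4 (mod 5): 117·t ≡ 4 − 113 = -109 (mod 5).
    Reduce coefficients mod 5: 2·t ≡ 1 (mod 5).
    The inverse of 2 mod 5 is 3 (since 2·3 = 6 = 1·5 + 1), so t ≡ 3·1 = 3 ≡ 3 (mod 5).
    Then x = 113 + 117·3 = 464, valid modulo lcm(117, 5) = 585: x ≡ 464 (mod 585).
Verify: 464 mod 13 = 9 ✓, 464 mod 9 = 5 ✓, 464 mod 5 = 4 ✓.

x ≡ 464 (mod 585).


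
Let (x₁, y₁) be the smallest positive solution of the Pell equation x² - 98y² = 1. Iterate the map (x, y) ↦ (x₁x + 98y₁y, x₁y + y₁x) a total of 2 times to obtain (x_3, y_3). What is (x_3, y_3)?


Step 1: Find the fundamental solution (x₁, y₁) of x² - 98y² = 1.
  Expand √98 as a continued fraction. a₀ = ⌊√98⌋ = 9; iterate m_{k+1} = d_k·a_k − m_k, d_{k+1} = (98 − m_{k+1}²)/d_k, a_{k+1} = ⌊(a₀ + m_{k+1})/d_{k+1}⌋ (starting m₀ = 0, d₀ = 1), with convergents p_k = a_k·p_{k-1} + p_{k-2}, q_k = a_k·q_{k-1} + q_{k-2} (p₋₁ = 1, q₋₁ = 0):
  k = 0: a₀ = 9; p₀/q₀ = 9/1; p₀² − 98·q₀² = 81 − 98 = -17.
  k = 1: m = 9, d = 17, a = ⌊(9 + 9)/17⌋ = 1; p/q = (1·9 + 1)/(1·1 + 0) = 10/1; p² − 98·q² = 100 − 98 = 2.
  k = 2: m = 8, d = 2, a = ⌊(9 + 8)/2⌋ = 8; p/q = (8·10 + 9)/(8·1 + 1) = 89/9; p² − 98·q² = 7921 − 7938 = -17.
  k = 3: m = 8, d = 17, a = ⌊(9 + 8)/17⌋ = 1; p/q = (1·89 + 10)/(1·9 + 1) = 99/10; p² − 98·q² = 9801 − 9800 = 1.
  The first convergent with p² − 98·q² = 1 gives the fundamental solution (x₁, y₁) = (99, 10).
Step 2: Apply the recurrence (x_{n+1}, y_{n+1}) = (x₁x_n + 98y₁y_n, x₁y_n + y₁x_n) repeatedly.
  From (x_1, y_1) = (99, 10): x_2 = 99·99 + 98·10·10 = 19601; y_2 = 99·10 + 10·99 = 1980.
  From (x_2, y_2) = (19601, 1980): x_3 = 99·19601 + 98·10·1980 = 3880899; y_3 = 99·1980 + 10·19601 = 392030.
Step 3: Verify x_3² - 98·y_3² = 15061377048201 - 15061377048200 = 1 (should be 1). ✓

(x_1, y_1) = (99, 10); (x_3, y_3) = (3880899, 392030).


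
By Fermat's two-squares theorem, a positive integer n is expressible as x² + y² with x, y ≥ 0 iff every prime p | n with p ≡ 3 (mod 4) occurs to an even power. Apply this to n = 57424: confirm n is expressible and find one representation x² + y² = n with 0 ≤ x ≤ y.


Step 1: Factor n = 57424 = 2^4 · 37 · 97.
Step 2: Check the mod-4 condition on each prime factor: 2 = 2 (special); 37 ≡ 1 (mod 4), exponent 1; 97 ≡ 1 (mod 4), exponent 1.
All primes ≡ 3 (mod 4) appear to even exponent (or don't appear), so by the two-squares theorem n IS expressible as a sum of two squares.
Step 3: Build a representation. Group n = k² · m with k = 4 and m = 37 · 97 = 3589 (a product of primes ≡ 1 (mod 4)); a representation of m scales to one of n via (k·x)² + (k·y)² = k²(x² + y²). Each prime p ≡ 1 (mod 4) is itself a sum of two squares; find a² by testing p − a² for a perfect square:
  37: 37 − 1² = 36 = 6² ⇒ 37 = 1² + 6².
  97: 97 − 1² = 96, 97 − 2² = 93, 97 − 3² = 88, 97 − 4² = 81 = 9² ⇒ 97 = 4² + 9².
  Combine using the Brahmagupta–Fibonacci identity (a² + b²)(c² + d²) = (ac − bd)² + (ad + bc)² = (ac + bd)² + (ad − bc)²:
  37 · 97 = 3589: from (1² + 6²)(4² + 9²), take (1·4 − 6·9, 1·9 + 6·4) = (4 − 54, 9 + 24) = (-50, 33); dropping signs (only squares matter) gives (50, 33); check 50² + 33² = 2500 + 1089 = 3589 ✓.
  Scale by k = 4: (4·50, 4·33) = (200, 132).
Step 4: Order so x ≤ y and verify: 132² + 200² = 17424 + 40000 = 57424 = n. ✓

n = 57424 = 132² + 200² (one valid representation with x ≤ y).


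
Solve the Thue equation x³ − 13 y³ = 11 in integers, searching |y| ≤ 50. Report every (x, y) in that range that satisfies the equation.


The equation is x³ - 13y³ = 11. For fixed y, x³ = 13·y³ + 11, so a solution requires the RHS to be a perfect cube.
Strategy: iterate y from -50 to 50, compute RHS = 13·y³ + 11, and check whether it is a (positive or negative) perfect cube.
Check small values of y:
  y = 0: RHS = 11 is not a perfect cube.
  y = 1: RHS = 24 is not a perfect cube.
  y = -1: RHS = -2 is not a perfect cube.
  y = 2: RHS = 115 is not a perfect cube.
  y = -2: RHS = -93 is not a perfect cube.
  y = 3: RHS = 362 is not a perfect cube.
  y = -3: RHS = -340 is not a perfect cube.
Continuing the search up to |y| = 50 finds no solutions either.
No (x, y) in the scanned range satisfies the equation.

No integer solutions with |y| ≤ 50.


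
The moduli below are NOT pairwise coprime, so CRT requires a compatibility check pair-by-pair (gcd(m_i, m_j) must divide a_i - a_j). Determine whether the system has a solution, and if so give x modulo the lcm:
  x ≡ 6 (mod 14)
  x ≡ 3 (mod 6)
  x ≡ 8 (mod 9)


Moduli 14, 6, 9 are not pairwise coprime, so CRT works modulo lcm(m_i) when all pairwise compatibility conditions hold.
Pairwise compatibility: gcd(m_i, m_j) must divide a_i - a_j for every pair.
Merge one congruence at a time:
  Start: x ≡ 6 (mod 14).
  Combine with x ≡ 3 (mod 6): gcd(14, 6) = 2, and 3 - 6 = -3 is NOT divisible by 2.
    ⇒ system is inconsistent (no integer solution).

No solution (the system is inconsistent).


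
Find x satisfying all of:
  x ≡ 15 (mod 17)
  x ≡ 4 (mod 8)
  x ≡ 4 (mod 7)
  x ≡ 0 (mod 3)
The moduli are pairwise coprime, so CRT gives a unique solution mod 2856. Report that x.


Product of moduli M = 17 · 8 · 7 · 3 = 2856.
Merge one congruence at a time:
  Start: x ≡ 15 (mod 17).
  Combine with x ≡ 4 (mod 8); new modulus lcm = 136.
    Write x = 15 + 17·t and substitute into x ≡ 4 (mod 8): 17·t ≡ 4 − 15 = -11 (mod 8).
    Reduce coefficients mod 8: 1·t ≡ 5 (mod 8).
    So t ≡ 5 (mod 8).
    Then x = 15 + 17·5 = 100, valid modulo lcm(17, 8) = 136: x ≡ 100 (mod 136).
  Combine with x ≡ 4 (mod 7); new modulus lcm = 952.
    Write x = 100 + 136·t and substitute into x ≡ 4 (mod 7): 136·t ≡ 4 − 100 = -96 (mod 7).
    Reduce coefficients mod 7: 3·t ≡ 2 (mod 7).
    The inverse of 3 mod 7 is 5 (since 3·5 = 15 = 2·7 + 1), so t ≡ 5·2 = 10 ≡ 3 (mod 7).
    Then x = 100 + 136·3 = 508, valid modulo lcm(136, 7) = 952: x ≡ 508 (mod 952).
  Combine with x ≡ 0 (mod 3); new modulus lcm = 2856.
    Write x = 508 + 952·t and substitute into x ≡ 0 (mod 3): 952·t ≡ 0 − 508 = -508 (mod 3).
    Reduce coefficients mod 3: 1·t ≡ 2 (mod 3).
    So t ≡ 2 (mod 3).
    Then x = 508 + 952·2 = 2412, valid modulo lcm(952, 3) = 2856: x ≡ 2412 (mod 2856).
Verify against each original: 2412 mod 17 = 15, 2412 mod 8 = 4, 2412 mod 7 = 4, 2412 mod 3 = 0.

x ≡ 2412 (mod 2856).


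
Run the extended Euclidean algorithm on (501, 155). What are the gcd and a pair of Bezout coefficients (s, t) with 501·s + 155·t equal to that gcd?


Euclidean algorithm on (501, 155) — divide until remainder is 0:
  501 = 3 · 155 + 36
  155 = 4 · 36 + 11
  36 = 3 · 11 + 3
  11 = 3 · 3 + 2
  3 = 1 · 2 + 1
  2 = 2 · 1 + 0
gcd(501, 155) = 1.
Track Bezout coefficients alongside the remainders: start with r₀ = 501 = a·1 + b·0 (s = 1, t = 0) and r₁ = 155 = a·0 + b·1 (s = 0, t = 1); each new remainder r_{k+1} = r_{k-1} − q_k·r_k inherits s_{k+1} = s_{k-1} − q_k·s_k, t_{k+1} = t_{k-1} − q_k·t_k, so r_k = a·s_k + b·t_k at every step:
  q = 3: r = 36, s = 1 − 3·0 = 1, t = 0 − 3·1 = -3  (check: 501·1 + 155·(-3) = 36)
  q = 4: r = 11, s = 0 − 4·1 = -4, t = 1 − 4·(-3) = 13  (check: 501·(-4) + 155·13 = 11)
  q = 3: r = 3, s = 1 − 3·(-4) = 13, t = -3 − 3·13 = -42  (check: 501·13 + 155·(-42) = 3)
  q = 3: r = 2, s = -4 − 3·13 = -43, t = 13 − 3·(-42) = 139  (check: 501·(-43) + 155·139 = 2)
  q = 1: r = 1, s = 13 − 1·(-43) = 56, t = -42 − 1·139 = -181  (check: 501·56 + 155·(-181) = 1)
The row with r = 1 (the gcd) gives the Bezout coefficients s = 56, t = -181.
Result: 501 · (56) + 155 · (-181) = 1.

gcd(501, 155) = 1; s = 56, t = -181 (check: 501·56 + 155·(-181) = 1).


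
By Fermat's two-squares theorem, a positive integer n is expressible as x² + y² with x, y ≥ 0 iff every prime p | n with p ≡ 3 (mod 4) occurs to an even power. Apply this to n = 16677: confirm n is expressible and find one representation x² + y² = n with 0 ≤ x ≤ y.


Step 1: Factor n = 16677 = 3^2 · 17 · 109.
Step 2: Check the mod-4 condition on each prime factor: 3 ≡ 3 (mod 4), exponent 2 (must be even); 17 ≡ 1 (mod 4), exponent 1; 109 ≡ 1 (mod 4), exponent 1.
All primes ≡ 3 (mod 4) appear to even exponent (or don't appear), so by the two-squares theorem n IS expressible as a sum of two squares.
Step 3: Build a representation. Group n = k² · m with k = 3 and m = 17 · 109 = 1853 (a product of primes ≡ 1 (mod 4)); a representation of m scales to one of n via (k·x)² + (k·y)² = k²(x² + y²). Each prime p ≡ 1 (mod 4) is itself a sum of two squares; find a² by testing p − a² for a perfect square:
  17: 17 − 1² = 16 = 4² ⇒ 17 = 1² + 4².
  109: 109 − 1² = 108, 109 − 2² = 105, 109 − 3² = 100 = 10² ⇒ 109 = 3² + 10².
  Combine using the Brahmagupta–Fibonacci identity (a² + b²)(c² + d²) = (ac − bd)² + (ad + bc)² = (ac + bd)² + (ad − bc)²:
  17 · 109 = 1853: from (1² + 4²)(3² + 10²), take (1·3 − 4·10, 1·10 + 4·3) = (3 − 40, 10 + 12) = (-37, 22); dropping signs (only squares matter) gives (37, 22); check 37² + 22² = 1369 + 484 = 1853 ✓.
  Scale by k = 3: (3·37, 3·22) = (111, 66).
Step 4: Order so x ≤ y and verify: 66² + 111² = 4356 + 12321 = 16677 = n. ✓

n = 16677 = 66² + 111² (one valid representation with x ≤ y).


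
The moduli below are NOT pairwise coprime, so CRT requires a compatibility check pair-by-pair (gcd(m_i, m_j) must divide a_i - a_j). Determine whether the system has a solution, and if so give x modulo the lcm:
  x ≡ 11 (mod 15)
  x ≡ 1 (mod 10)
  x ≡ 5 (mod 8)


Moduli 15, 10, 8 are not pairwise coprime, so CRT works modulo lcm(m_i) when all pairwise compatibility conditions hold.
Pairwise compatibility: gcd(m_i, m_j) must divide a_i - a_j for every pair.
Merge one congruence at a time:
  Start: x ≡ 11 (mod 15).
  Combine with x ≡ 1 (mod 10): gcd(15, 10) = 5; 1 - 11 = -10, which IS divisible by 5, so compatible.
    Write x = 11 + 15·t and substitute into x ≡ 1 (mod 10): 15·t ≡ 1 − 11 = -10 (mod 10).
    Divide the congruence (and modulus) by g = 5: 3·t ≡ -2 (mod 2).
    Reduce coefficients mod 2: 1·t ≡ 0 (mod 2).
    So t ≡ 0 (mod 2).
    Then x = 11 + 15·0 = 11, valid modulo lcm(15, 10) = 30: x ≡ 11 (mod 30).
  Combine with x ≡ 5 (mod 8): gcd(30, 8) = 2; 5 - 11 = -6, which IS divisible by 2, so compatible.
    Write x = 11 + 30·t and substitute into x ≡ 5 (mod 8): 30·t ≡ 5 − 11 = -6 (mod 8).
    Divide the congruence (and modulus) by g = 2: 15·t ≡ -3 (mod 4).
    Reduce coefficients mod 4: 3·t ≡ 1 (mod 4).
    The inverse of 3 mod 4 is 3 (since 3·3 = 9 = 2·4 + 1), so t ≡ 3·1 = 3 ≡ 3 (mod 4).
    Then x = 11 + 30·3 = 101, valid modulo lcm(30, 8) = 120: x ≡ 101 (mod 120).
Verify: 101 mod 15 = 11, 101 mod 10 = 1, 101 mod 8 = 5.

x ≡ 101 (mod 120).


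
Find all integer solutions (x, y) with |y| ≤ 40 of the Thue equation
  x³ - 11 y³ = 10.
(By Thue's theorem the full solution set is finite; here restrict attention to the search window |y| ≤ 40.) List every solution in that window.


The equation is x³ - 11y³ = 10. For fixed y, x³ = 11·y³ + 10, so a solution requires the RHS to be a perfect cube.
Strategy: iterate y from -40 to 40, compute RHS = 11·y³ + 10, and check whether it is a (positive or negative) perfect cube.
Check small values of y:
  y = 0: RHS = 10 is not a perfect cube.
  y = 1: RHS = 21 is not a perfect cube.
  y = -1: RHS = -1 = (-1)³ ⇒ x = -1 works.
  y = 2: RHS = 98 is not a perfect cube.
  y = -2: RHS = -78 is not a perfect cube.
  y = 3: RHS = 307 is not a perfect cube.
  y = -3: RHS = -287 is not a perfect cube.
Continuing the search up to |y| = 40 finds no further solutions beyond those listed.
Collected solutions: (-1, -1).

Solutions (with |y| ≤ 40): (-1, -1).


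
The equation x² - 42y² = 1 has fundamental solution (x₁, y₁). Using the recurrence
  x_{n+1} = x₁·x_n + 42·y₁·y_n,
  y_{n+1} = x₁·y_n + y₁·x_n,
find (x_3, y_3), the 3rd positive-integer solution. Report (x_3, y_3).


Step 1: Find the fundamental solution (x₁, y₁) of x² - 42y² = 1.
  Expand √42 as a continued fraction. a₀ = ⌊√42⌋ = 6; iterate m_{k+1} = d_k·a_k − m_k, d_{k+1} = (42 − m_{k+1}²)/d_k, a_{k+1} = ⌊(a₀ + m_{k+1})/d_{k+1}⌋ (starting m₀ = 0, d₀ = 1), with convergents p_k = a_k·p_{k-1} + p_{k-2}, q_k = a_k·q_{k-1} + q_{k-2} (p₋₁ = 1, q₋₁ = 0):
  k = 0: a₀ = 6; p₀/q₀ = 6/1; p₀² − 42·q₀² = 36 − 42 = -6.
  k = 1: m = 6, d = 6, a = ⌊(6 + 6)/6⌋ = 2; p/q = (2·6 + 1)/(2·1 + 0) = 13/2; p² − 42·q² = 169 − 168 = 1.
  The first convergent with p² − 42·q² = 1 gives the fundamental solution (x₁, y₁) = (13, 2).
Step 2: Apply the recurrence (x_{n+1}, y_{n+1}) = (x₁x_n + 42y₁y_n, x₁y_n + y₁x_n) repeatedly.
  From (x_1, y_1) = (13, 2): x_2 = 13·13 + 42·2·2 = 337; y_2 = 13·2 + 2·13 = 52.
  From (x_2, y_2) = (337, 52): x_3 = 13·337 + 42·2·52 = 8749; y_3 = 13·52 + 2·337 = 1350.
Step 3: Verify x_3² - 42·y_3² = 76545001 - 76545000 = 1 (should be 1). ✓

(x_1, y_1) = (13, 2); (x_3, y_3) = (8749, 1350).


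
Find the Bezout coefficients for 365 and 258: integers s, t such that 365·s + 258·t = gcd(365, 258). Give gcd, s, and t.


Euclidean algorithm on (365, 258) — divide until remainder is 0:
  365 = 1 · 258 + 107
  258 = 2 · 107 + 44
  107 = 2 · 44 + 19
  44 = 2 · 19 + 6
  19 = 3 · 6 + 1
  6 = 6 · 1 + 0
gcd(365, 258) = 1.
Track Bezout coefficients alongside the remainders: start with r₀ = 365 = a·1 + b·0 (s = 1, t = 0) and r₁ = 258 = a·0 + b·1 (s = 0, t = 1); each new remainder r_{k+1} = r_{k-1} − q_k·r_k inherits s_{k+1} = s_{k-1} − q_k·s_k, t_{k+1} = t_{k-1} − q_k·t_k, so r_k = a·s_k + b·t_k at every step:
  q = 1: r = 107, s = 1 − 1·0 = 1, t = 0 − 1·1 = -1  (check: 365·1 + 258·(-1) = 107)
  q = 2: r = 44, s = 0 − 2·1 = -2, t = 1 − 2·(-1) = 3  (check: 365·(-2) + 258·3 = 44)
  q = 2: r = 19, s = 1 − 2·(-2) = 5, t = -1 − 2·3 = -7  (check: 365·5 + 258·(-7) = 19)
  q = 2: r = 6, s = -2 − 2·5 = -12, t = 3 − 2·(-7) = 17  (check: 365·(-12) + 258·17 = 6)
  q = 3: r = 1, s = 5 − 3·(-12) = 41, t = -7 − 3·17 = -58  (check: 365·41 + 258·(-58) = 1)
The row with r = 1 (the gcd) gives the Bezout coefficients s = 41, t = -58.
Result: 365 · (41) + 258 · (-58) = 1.

gcd(365, 258) = 1; s = 41, t = -58 (check: 365·41 + 258·(-58) = 1).


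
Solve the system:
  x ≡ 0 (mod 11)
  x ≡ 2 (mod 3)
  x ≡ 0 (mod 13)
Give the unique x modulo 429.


Moduli 11, 3, 13 are pairwise coprime; by CRT there is a unique solution modulo M = 11 · 3 · 13 = 429.
Solve pairwise, accumulating the modulus:
  Start with x ≡ 0 (mod 11).
  Combine with x ≡ 2 (mod 3): since gcd(11, 3) = 1, we get a unique residue mod 33.
    Write x = 0 + 11·t and substitute into x ≡ 2 (mod 3): 11·t ≡ 2 − 0 = 2 (mod 3).
    Reduce coefficients mod 3: 2·t ≡ 2 (mod 3).
    The inverse of 2 mod 3 is 2 (since 2·2 = 4 = 1·3 + 1), so t ≡ 2·2 = 4 ≡ 1 (mod 3).
    Then x = 0 + 11·1 = 11, valid modulo lcm(11, 3) = 33: x ≡ 11 (mod 33).
  Combine with x ≡ 0 (mod 13): since gcd(33, 13) = 1, we get a unique residue mod 429.
    Write x = 11 + 33·t and substitute into x ≡ 0 (mod 13): 33·t ≡ 0 − 11 = -11 (mod 13).
    Reduce coefficients mod 13: 7·t ≡ 2 (mod 13).
    The inverse of 7 mod 13 is 2 (since 7·2 = 14 = 1·13 + 1), so t ≡ 2·2 = 4 ≡ 4 (mod 13).
    Then x = 11 + 33·4 = 143, valid modulo lcm(33, 13) = 429: x ≡ 143 (mod 429).
Verify: 143 mod 11 = 0 ✓, 143 mod 3 = 2 ✓, 143 mod 13 = 0 ✓.

x ≡ 143 (mod 429).
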